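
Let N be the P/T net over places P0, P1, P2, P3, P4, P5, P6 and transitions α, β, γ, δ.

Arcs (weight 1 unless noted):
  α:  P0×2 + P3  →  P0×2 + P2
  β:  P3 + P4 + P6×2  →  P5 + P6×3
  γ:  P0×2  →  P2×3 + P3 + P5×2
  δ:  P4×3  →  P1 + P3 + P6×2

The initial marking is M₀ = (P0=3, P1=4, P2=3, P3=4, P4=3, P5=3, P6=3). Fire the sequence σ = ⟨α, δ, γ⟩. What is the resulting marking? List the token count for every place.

step 1: fire α:  (P0=3, P1=4, P2=3, P3=4, P4=3, P5=3, P6=3) → (P0=3, P1=4, P2=4, P3=3, P4=3, P5=3, P6=3)
step 2: fire δ:  (P0=3, P1=4, P2=4, P3=3, P4=3, P5=3, P6=3) → (P0=3, P1=5, P2=4, P3=4, P4=0, P5=3, P6=5)
step 3: fire γ:  (P0=3, P1=5, P2=4, P3=4, P4=0, P5=3, P6=5) → (P0=1, P1=5, P2=7, P3=5, P4=0, P5=5, P6=5)

(P0=1, P1=5, P2=7, P3=5, P4=0, P5=5, P6=5)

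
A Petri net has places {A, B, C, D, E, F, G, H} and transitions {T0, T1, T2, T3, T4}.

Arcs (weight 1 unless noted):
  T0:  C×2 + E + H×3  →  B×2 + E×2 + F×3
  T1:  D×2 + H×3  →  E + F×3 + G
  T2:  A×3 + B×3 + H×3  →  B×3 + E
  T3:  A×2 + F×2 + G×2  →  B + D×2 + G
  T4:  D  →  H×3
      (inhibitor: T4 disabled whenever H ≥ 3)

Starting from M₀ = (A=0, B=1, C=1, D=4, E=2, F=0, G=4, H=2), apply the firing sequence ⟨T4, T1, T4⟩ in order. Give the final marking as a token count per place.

step 1: fire T4:  (A=0, B=1, C=1, D=4, E=2, F=0, G=4, H=2) → (A=0, B=1, C=1, D=3, E=2, F=0, G=4, H=5)
step 2: fire T1:  (A=0, B=1, C=1, D=3, E=2, F=0, G=4, H=5) → (A=0, B=1, C=1, D=1, E=3, F=3, G=5, H=2)
step 3: fire T4:  (A=0, B=1, C=1, D=1, E=3, F=3, G=5, H=2) → (A=0, B=1, C=1, D=0, E=3, F=3, G=5, H=5)

(A=0, B=1, C=1, D=0, E=3, F=3, G=5, H=5)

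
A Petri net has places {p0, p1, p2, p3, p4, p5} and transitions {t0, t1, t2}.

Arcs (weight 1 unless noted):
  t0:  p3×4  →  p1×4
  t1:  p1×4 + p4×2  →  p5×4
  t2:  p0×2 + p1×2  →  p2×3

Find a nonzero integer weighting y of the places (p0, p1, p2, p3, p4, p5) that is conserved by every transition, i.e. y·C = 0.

y = (p0:3, p1:0, p2:2, p3:0, p4:0, p5:0)

Incidence matrix C (rows=places, cols=transitions):
       t0   t1   t2
   p0   0    0   -2
   p1   4   -4   -2
   p2   0    0    3
   p3  -4    0    0
   p4   0   -2    0
   p5   0    4    0

Candidate y = [3, 0, 2, 0, 0, 0]; check y·C column-wise:
  col t0: 3·0 + 0·4 + 2·0 + 0·-4 = 0
  col t1: 3·0 + 0·-4 + 2·0 + 0·-2 + 0·4 = 0
  col t2: 3·-2 + 0·-2 + 2·3 = 0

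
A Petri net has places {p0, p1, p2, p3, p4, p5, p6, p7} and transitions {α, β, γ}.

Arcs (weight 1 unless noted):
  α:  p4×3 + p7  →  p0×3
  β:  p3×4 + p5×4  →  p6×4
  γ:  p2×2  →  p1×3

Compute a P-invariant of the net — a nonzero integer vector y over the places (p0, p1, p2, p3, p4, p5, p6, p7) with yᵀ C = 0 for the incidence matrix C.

y = (p0:0, p1:2, p2:3, p3:0, p4:0, p5:0, p6:0, p7:0)

Incidence matrix C (rows=places, cols=transitions):
        α    β    γ
   p0   3    0    0
   p1   0    0    3
   p2   0    0   -2
   p3   0   -4    0
   p4  -3    0    0
   p5   0   -4    0
   p6   0    4    0
   p7  -1    0    0

Candidate y = [0, 2, 3, 0, 0, 0, 0, 0]; check y·C column-wise:
  col α: 0·3 + 2·0 + 3·0 + 0·-3 + 0·-1 = 0
  col β: 2·0 + 3·0 + 0·-4 + 0·-4 + 0·4 = 0
  col γ: 2·3 + 3·-2 = 0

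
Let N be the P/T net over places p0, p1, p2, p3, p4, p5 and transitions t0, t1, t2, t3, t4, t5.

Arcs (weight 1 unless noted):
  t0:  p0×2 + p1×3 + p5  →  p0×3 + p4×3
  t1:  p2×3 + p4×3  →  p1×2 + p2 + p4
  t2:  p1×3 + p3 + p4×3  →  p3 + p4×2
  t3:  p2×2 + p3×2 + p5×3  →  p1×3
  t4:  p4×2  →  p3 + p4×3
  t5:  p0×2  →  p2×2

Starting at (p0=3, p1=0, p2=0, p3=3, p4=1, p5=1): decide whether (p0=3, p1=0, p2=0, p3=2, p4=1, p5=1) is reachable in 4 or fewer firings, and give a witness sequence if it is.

depth 0: 1 marking
depth 1: 2 markings reached so far
depth 2: 2 markings reached so far
(frontier empty at depth 2; search complete)
target is not among the 2 markings reachable within 4 steps

NO — not reachable within 4 firings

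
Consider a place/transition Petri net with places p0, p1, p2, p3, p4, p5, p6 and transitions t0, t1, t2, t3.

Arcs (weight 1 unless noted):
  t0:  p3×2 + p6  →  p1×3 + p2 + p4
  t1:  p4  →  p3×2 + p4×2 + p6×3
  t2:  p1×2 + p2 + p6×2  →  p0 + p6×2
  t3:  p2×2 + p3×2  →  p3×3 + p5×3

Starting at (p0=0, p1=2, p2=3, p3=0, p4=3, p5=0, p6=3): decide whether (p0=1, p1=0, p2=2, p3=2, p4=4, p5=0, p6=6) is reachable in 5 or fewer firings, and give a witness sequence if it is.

YES — reachable via ⟨t1, t2⟩ (2 firings)

step 1: fire t1:  (p0=0, p1=2, p2=3, p3=0, p4=3, p5=0, p6=3) → (p0=0, p1=2, p2=3, p3=2, p4=4, p5=0, p6=6)
step 2: fire t2:  (p0=0, p1=2, p2=3, p3=2, p4=4, p5=0, p6=6) → (p0=1, p1=0, p2=2, p3=2, p4=4, p5=0, p6=6)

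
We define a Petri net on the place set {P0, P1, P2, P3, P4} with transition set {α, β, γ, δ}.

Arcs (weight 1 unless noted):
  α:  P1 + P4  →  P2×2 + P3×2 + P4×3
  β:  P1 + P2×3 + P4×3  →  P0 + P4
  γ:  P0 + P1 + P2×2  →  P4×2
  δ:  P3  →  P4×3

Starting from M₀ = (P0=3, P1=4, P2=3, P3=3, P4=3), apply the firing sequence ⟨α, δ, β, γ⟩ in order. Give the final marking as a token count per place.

(P0=3, P1=1, P2=0, P3=4, P4=8)

step 1: fire α:  (P0=3, P1=4, P2=3, P3=3, P4=3) → (P0=3, P1=3, P2=5, P3=5, P4=5)
step 2: fire δ:  (P0=3, P1=3, P2=5, P3=5, P4=5) → (P0=3, P1=3, P2=5, P3=4, P4=8)
step 3: fire β:  (P0=3, P1=3, P2=5, P3=4, P4=8) → (P0=4, P1=2, P2=2, P3=4, P4=6)
step 4: fire γ:  (P0=4, P1=2, P2=2, P3=4, P4=6) → (P0=3, P1=1, P2=0, P3=4, P4=8)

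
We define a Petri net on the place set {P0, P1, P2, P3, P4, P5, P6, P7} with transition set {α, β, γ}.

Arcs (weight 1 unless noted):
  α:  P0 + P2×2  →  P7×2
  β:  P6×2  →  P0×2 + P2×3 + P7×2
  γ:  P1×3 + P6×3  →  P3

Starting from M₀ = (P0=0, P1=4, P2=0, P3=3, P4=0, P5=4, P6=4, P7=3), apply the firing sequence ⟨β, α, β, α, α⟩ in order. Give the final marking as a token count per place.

(P0=1, P1=4, P2=0, P3=3, P4=0, P5=4, P6=0, P7=13)

step 1: fire β:  (P0=0, P1=4, P2=0, P3=3, P4=0, P5=4, P6=4, P7=3) → (P0=2, P1=4, P2=3, P3=3, P4=0, P5=4, P6=2, P7=5)
step 2: fire α:  (P0=2, P1=4, P2=3, P3=3, P4=0, P5=4, P6=2, P7=5) → (P0=1, P1=4, P2=1, P3=3, P4=0, P5=4, P6=2, P7=7)
step 3: fire β:  (P0=1, P1=4, P2=1, P3=3, P4=0, P5=4, P6=2, P7=7) → (P0=3, P1=4, P2=4, P3=3, P4=0, P5=4, P6=0, P7=9)
step 4: fire α:  (P0=3, P1=4, P2=4, P3=3, P4=0, P5=4, P6=0, P7=9) → (P0=2, P1=4, P2=2, P3=3, P4=0, P5=4, P6=0, P7=11)
step 5: fire α:  (P0=2, P1=4, P2=2, P3=3, P4=0, P5=4, P6=0, P7=11) → (P0=1, P1=4, P2=0, P3=3, P4=0, P5=4, P6=0, P7=13)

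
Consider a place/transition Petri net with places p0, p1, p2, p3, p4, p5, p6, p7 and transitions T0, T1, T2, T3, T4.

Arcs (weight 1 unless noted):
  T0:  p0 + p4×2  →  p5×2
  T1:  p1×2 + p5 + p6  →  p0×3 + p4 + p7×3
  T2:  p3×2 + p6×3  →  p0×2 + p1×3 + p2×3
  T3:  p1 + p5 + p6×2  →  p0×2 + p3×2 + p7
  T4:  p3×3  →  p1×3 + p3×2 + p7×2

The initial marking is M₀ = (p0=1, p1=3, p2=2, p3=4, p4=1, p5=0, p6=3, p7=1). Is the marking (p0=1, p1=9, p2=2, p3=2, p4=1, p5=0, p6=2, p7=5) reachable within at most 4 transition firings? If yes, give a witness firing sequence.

NO — not reachable within 4 firings

depth 0: 1 marking
depth 1: 3 markings reached so far
depth 2: 5 markings reached so far
depth 3: 6 markings reached so far
depth 4: 6 markings reached so far
(frontier empty at depth 4; search complete)
target is not among the 6 markings reachable within 4 steps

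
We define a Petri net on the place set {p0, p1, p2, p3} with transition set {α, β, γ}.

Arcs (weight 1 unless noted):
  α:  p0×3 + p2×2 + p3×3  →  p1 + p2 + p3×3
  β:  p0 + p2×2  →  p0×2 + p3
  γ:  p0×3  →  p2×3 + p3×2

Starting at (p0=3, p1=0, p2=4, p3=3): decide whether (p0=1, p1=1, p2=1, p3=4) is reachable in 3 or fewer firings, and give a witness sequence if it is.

step 1: fire β:  (p0=3, p1=0, p2=4, p3=3) → (p0=4, p1=0, p2=2, p3=4)
step 2: fire α:  (p0=4, p1=0, p2=2, p3=4) → (p0=1, p1=1, p2=1, p3=4)

YES — reachable via ⟨β, α⟩ (2 firings)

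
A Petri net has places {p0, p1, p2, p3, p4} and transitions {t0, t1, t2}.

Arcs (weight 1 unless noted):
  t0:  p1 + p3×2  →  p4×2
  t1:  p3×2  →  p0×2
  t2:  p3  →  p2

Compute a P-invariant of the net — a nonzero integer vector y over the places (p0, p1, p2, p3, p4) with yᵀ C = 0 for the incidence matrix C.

y = (p0:1, p1:-2, p2:1, p3:1, p4:0)

Incidence matrix C (rows=places, cols=transitions):
       t0   t1   t2
   p0   0    2    0
   p1  -1    0    0
   p2   0    0    1
   p3  -2   -2   -1
   p4   2    0    0

Candidate y = [1, -2, 1, 1, 0]; check y·C column-wise:
  col t0: 1·0 + -2·-1 + 1·0 + 1·-2 + 0·2 = 0
  col t1: 1·2 + -2·0 + 1·0 + 1·-2 = 0
  col t2: 1·0 + -2·0 + 1·1 + 1·-1 = 0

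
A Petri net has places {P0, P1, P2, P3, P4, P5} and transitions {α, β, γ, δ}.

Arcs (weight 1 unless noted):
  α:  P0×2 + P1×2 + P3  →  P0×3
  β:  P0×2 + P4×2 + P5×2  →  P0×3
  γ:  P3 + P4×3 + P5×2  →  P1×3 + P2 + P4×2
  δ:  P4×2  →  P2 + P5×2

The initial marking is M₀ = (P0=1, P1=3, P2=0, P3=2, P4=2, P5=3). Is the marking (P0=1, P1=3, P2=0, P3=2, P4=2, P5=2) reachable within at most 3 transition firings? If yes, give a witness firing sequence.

NO — not reachable within 3 firings

depth 0: 1 marking
depth 1: 2 markings reached so far
depth 2: 2 markings reached so far
(frontier empty at depth 2; search complete)
target is not among the 2 markings reachable within 3 steps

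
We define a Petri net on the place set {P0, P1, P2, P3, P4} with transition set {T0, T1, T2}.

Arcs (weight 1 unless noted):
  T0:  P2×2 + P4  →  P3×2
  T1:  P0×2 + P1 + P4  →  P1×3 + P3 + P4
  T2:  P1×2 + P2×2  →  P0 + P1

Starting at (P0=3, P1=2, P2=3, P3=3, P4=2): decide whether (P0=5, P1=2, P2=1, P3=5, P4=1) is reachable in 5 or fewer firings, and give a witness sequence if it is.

depth 0: 1 marking
depth 1: 4 markings reached so far
depth 2: 6 markings reached so far
depth 3: 7 markings reached so far
depth 4: 7 markings reached so far
(frontier empty at depth 4; search complete)
target is not among the 7 markings reachable within 5 steps

NO — not reachable within 5 firings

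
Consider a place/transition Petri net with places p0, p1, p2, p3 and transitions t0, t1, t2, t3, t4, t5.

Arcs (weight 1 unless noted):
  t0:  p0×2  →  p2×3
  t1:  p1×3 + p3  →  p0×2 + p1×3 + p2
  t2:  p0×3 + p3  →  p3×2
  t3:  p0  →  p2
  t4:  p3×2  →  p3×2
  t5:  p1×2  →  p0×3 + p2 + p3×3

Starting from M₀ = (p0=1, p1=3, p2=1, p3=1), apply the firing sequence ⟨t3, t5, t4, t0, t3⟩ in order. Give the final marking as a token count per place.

step 1: fire t3:  (p0=1, p1=3, p2=1, p3=1) → (p0=0, p1=3, p2=2, p3=1)
step 2: fire t5:  (p0=0, p1=3, p2=2, p3=1) → (p0=3, p1=1, p2=3, p3=4)
step 3: fire t4:  (p0=3, p1=1, p2=3, p3=4) → (p0=3, p1=1, p2=3, p3=4)
step 4: fire t0:  (p0=3, p1=1, p2=3, p3=4) → (p0=1, p1=1, p2=6, p3=4)
step 5: fire t3:  (p0=1, p1=1, p2=6, p3=4) → (p0=0, p1=1, p2=7, p3=4)

(p0=0, p1=1, p2=7, p3=4)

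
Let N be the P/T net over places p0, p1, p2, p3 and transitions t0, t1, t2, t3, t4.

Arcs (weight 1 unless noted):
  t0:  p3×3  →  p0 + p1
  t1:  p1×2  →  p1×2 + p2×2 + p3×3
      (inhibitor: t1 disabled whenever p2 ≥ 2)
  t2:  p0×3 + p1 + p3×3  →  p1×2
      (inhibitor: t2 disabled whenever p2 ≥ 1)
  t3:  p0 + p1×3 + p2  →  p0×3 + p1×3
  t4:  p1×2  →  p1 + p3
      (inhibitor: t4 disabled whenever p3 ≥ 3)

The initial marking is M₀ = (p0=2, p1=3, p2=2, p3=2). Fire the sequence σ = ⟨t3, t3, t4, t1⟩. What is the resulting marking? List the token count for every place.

(p0=6, p1=2, p2=2, p3=6)

step 1: fire t3:  (p0=2, p1=3, p2=2, p3=2) → (p0=4, p1=3, p2=1, p3=2)
step 2: fire t3:  (p0=4, p1=3, p2=1, p3=2) → (p0=6, p1=3, p2=0, p3=2)
step 3: fire t4:  (p0=6, p1=3, p2=0, p3=2) → (p0=6, p1=2, p2=0, p3=3)
step 4: fire t1:  (p0=6, p1=2, p2=0, p3=3) → (p0=6, p1=2, p2=2, p3=6)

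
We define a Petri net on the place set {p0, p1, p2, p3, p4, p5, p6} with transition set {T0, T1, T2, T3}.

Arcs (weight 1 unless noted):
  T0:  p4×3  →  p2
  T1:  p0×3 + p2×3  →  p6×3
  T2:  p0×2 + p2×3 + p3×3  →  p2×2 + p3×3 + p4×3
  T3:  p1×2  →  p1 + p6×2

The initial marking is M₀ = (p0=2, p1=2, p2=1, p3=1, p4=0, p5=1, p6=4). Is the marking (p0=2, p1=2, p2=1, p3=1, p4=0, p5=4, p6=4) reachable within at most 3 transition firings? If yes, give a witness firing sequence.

depth 0: 1 marking
depth 1: 2 markings reached so far
depth 2: 2 markings reached so far
(frontier empty at depth 2; search complete)
target is not among the 2 markings reachable within 3 steps

NO — not reachable within 3 firings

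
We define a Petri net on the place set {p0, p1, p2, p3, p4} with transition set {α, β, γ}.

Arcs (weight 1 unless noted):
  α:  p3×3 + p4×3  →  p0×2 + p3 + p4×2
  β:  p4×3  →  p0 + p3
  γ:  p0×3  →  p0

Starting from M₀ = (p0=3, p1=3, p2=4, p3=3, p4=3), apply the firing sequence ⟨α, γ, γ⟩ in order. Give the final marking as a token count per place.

(p0=1, p1=3, p2=4, p3=1, p4=2)

step 1: fire α:  (p0=3, p1=3, p2=4, p3=3, p4=3) → (p0=5, p1=3, p2=4, p3=1, p4=2)
step 2: fire γ:  (p0=5, p1=3, p2=4, p3=1, p4=2) → (p0=3, p1=3, p2=4, p3=1, p4=2)
step 3: fire γ:  (p0=3, p1=3, p2=4, p3=1, p4=2) → (p0=1, p1=3, p2=4, p3=1, p4=2)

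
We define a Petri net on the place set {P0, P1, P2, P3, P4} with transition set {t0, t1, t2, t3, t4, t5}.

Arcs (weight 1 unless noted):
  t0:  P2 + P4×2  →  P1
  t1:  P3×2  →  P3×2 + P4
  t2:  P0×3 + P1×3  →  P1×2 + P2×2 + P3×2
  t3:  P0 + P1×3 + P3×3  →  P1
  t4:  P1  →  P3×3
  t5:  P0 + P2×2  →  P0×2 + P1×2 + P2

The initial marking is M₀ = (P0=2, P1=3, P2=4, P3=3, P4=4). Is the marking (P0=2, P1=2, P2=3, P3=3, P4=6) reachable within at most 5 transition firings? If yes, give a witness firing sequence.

YES — reachable via ⟨t1, t1, t3, t4, t5⟩ (5 firings)

step 1: fire t1:  (P0=2, P1=3, P2=4, P3=3, P4=4) → (P0=2, P1=3, P2=4, P3=3, P4=5)
step 2: fire t1:  (P0=2, P1=3, P2=4, P3=3, P4=5) → (P0=2, P1=3, P2=4, P3=3, P4=6)
step 3: fire t3:  (P0=2, P1=3, P2=4, P3=3, P4=6) → (P0=1, P1=1, P2=4, P3=0, P4=6)
step 4: fire t4:  (P0=1, P1=1, P2=4, P3=0, P4=6) → (P0=1, P1=0, P2=4, P3=3, P4=6)
step 5: fire t5:  (P0=1, P1=0, P2=4, P3=3, P4=6) → (P0=2, P1=2, P2=3, P3=3, P4=6)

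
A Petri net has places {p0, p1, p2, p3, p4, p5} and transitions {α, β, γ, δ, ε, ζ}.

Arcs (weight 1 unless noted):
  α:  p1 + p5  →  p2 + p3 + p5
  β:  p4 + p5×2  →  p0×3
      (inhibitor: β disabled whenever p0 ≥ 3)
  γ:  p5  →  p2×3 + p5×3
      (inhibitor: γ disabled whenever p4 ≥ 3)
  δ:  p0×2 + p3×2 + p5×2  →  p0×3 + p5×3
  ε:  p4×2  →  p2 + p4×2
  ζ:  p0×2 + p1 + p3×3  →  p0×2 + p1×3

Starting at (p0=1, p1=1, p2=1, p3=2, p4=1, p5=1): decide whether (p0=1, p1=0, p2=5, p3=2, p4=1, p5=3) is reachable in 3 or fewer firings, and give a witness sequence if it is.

NO — not reachable within 3 firings

depth 0: 1 marking
depth 1: 3 markings reached so far
depth 2: 6 markings reached so far
depth 3: 10 markings reached so far
target is not among the 10 markings reachable within 3 steps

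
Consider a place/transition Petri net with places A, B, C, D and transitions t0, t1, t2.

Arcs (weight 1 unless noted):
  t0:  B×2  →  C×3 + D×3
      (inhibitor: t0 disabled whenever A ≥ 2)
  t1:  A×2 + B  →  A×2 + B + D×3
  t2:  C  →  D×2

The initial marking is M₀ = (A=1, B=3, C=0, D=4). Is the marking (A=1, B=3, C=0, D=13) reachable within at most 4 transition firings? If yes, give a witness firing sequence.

NO — not reachable within 4 firings

depth 0: 1 marking
depth 1: 2 markings reached so far
depth 2: 3 markings reached so far
depth 3: 4 markings reached so far
depth 4: 5 markings reached so far
target is not among the 5 markings reachable within 4 steps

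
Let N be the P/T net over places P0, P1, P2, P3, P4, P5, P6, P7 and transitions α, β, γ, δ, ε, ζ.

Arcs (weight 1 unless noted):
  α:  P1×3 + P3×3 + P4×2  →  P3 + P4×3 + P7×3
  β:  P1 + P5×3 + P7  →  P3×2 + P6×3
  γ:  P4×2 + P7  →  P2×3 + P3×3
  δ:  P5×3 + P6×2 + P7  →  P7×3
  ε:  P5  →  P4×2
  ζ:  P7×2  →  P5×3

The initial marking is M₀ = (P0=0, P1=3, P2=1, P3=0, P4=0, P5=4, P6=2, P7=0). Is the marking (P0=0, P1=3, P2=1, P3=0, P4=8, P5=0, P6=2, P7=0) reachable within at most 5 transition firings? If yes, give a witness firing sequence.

step 1: fire ε:  (P0=0, P1=3, P2=1, P3=0, P4=0, P5=4, P6=2, P7=0) → (P0=0, P1=3, P2=1, P3=0, P4=2, P5=3, P6=2, P7=0)
step 2: fire ε:  (P0=0, P1=3, P2=1, P3=0, P4=2, P5=3, P6=2, P7=0) → (P0=0, P1=3, P2=1, P3=0, P4=4, P5=2, P6=2, P7=0)
step 3: fire ε:  (P0=0, P1=3, P2=1, P3=0, P4=4, P5=2, P6=2, P7=0) → (P0=0, P1=3, P2=1, P3=0, P4=6, P5=1, P6=2, P7=0)
step 4: fire ε:  (P0=0, P1=3, P2=1, P3=0, P4=6, P5=1, P6=2, P7=0) → (P0=0, P1=3, P2=1, P3=0, P4=8, P5=0, P6=2, P7=0)

YES — reachable via ⟨ε, ε, ε, ε⟩ (4 firings)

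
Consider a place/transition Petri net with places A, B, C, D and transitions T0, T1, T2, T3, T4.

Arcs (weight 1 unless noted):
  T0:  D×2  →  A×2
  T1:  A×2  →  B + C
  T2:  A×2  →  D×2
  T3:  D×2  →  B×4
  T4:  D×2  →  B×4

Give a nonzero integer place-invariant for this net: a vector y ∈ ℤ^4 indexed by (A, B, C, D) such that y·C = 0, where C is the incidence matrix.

Incidence matrix C (rows=places, cols=transitions):
       T0   T1   T2   T3   T4
    A   2   -2   -2    0    0
    B   0    1    0    4    4
    C   0    1    0    0    0
    D  -2    0    2   -2   -2

Candidate y = [2, 1, 3, 2]; check y·C column-wise:
  col T0: 2·2 + 1·0 + 3·0 + 2·-2 = 0
  col T1: 2·-2 + 1·1 + 3·1 + 2·0 = 0
  col T2: 2·-2 + 1·0 + 3·0 + 2·2 = 0
  col T3: 2·0 + 1·4 + 3·0 + 2·-2 = 0
  col T4: 2·0 + 1·4 + 3·0 + 2·-2 = 0

y = (A:2, B:1, C:3, D:2)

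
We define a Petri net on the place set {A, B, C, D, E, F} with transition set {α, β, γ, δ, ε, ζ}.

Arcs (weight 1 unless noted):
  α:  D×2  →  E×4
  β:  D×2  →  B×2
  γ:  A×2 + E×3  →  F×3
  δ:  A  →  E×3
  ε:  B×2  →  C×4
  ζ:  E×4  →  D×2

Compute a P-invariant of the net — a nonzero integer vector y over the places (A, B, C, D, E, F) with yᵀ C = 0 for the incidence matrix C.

y = (A:3, B:2, C:1, D:2, E:1, F:3)

Incidence matrix C (rows=places, cols=transitions):
        α    β    γ    δ    ε    ζ
    A   0    0   -2   -1    0    0
    B   0    2    0    0   -2    0
    C   0    0    0    0    4    0
    D  -2   -2    0    0    0    2
    E   4    0   -3    3    0   -4
    F   0    0    3    0    0    0

Candidate y = [3, 2, 1, 2, 1, 3]; check y·C column-wise:
  col α: 3·0 + 2·0 + 1·0 + 2·-2 + 1·4 + 3·0 = 0
  col β: 3·0 + 2·2 + 1·0 + 2·-2 + 1·0 + 3·0 = 0
  col γ: 3·-2 + 2·0 + 1·0 + 2·0 + 1·-3 + 3·3 = 0
  col δ: 3·-1 + 2·0 + 1·0 + 2·0 + 1·3 + 3·0 = 0
  col ε: 3·0 + 2·-2 + 1·4 + 2·0 + 1·0 + 3·0 = 0
  col ζ: 3·0 + 2·0 + 1·0 + 2·2 + 1·-4 + 3·0 = 0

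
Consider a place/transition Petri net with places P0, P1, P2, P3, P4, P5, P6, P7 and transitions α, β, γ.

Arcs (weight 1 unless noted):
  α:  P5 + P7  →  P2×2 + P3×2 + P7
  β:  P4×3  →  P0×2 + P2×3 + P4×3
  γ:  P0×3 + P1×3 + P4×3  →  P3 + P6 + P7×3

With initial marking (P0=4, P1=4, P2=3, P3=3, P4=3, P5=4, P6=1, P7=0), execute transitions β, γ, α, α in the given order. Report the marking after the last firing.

step 1: fire β:  (P0=4, P1=4, P2=3, P3=3, P4=3, P5=4, P6=1, P7=0) → (P0=6, P1=4, P2=6, P3=3, P4=3, P5=4, P6=1, P7=0)
step 2: fire γ:  (P0=6, P1=4, P2=6, P3=3, P4=3, P5=4, P6=1, P7=0) → (P0=3, P1=1, P2=6, P3=4, P4=0, P5=4, P6=2, P7=3)
step 3: fire α:  (P0=3, P1=1, P2=6, P3=4, P4=0, P5=4, P6=2, P7=3) → (P0=3, P1=1, P2=8, P3=6, P4=0, P5=3, P6=2, P7=3)
step 4: fire α:  (P0=3, P1=1, P2=8, P3=6, P4=0, P5=3, P6=2, P7=3) → (P0=3, P1=1, P2=10, P3=8, P4=0, P5=2, P6=2, P7=3)

(P0=3, P1=1, P2=10, P3=8, P4=0, P5=2, P6=2, P7=3)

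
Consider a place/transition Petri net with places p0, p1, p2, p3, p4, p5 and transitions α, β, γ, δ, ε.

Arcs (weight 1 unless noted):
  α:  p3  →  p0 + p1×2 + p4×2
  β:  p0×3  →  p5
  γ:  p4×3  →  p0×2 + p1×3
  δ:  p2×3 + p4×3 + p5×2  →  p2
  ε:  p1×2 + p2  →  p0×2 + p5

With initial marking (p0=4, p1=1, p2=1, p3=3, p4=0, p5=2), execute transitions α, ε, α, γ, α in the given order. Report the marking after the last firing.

(p0=11, p1=8, p2=0, p3=0, p4=3, p5=3)

step 1: fire α:  (p0=4, p1=1, p2=1, p3=3, p4=0, p5=2) → (p0=5, p1=3, p2=1, p3=2, p4=2, p5=2)
step 2: fire ε:  (p0=5, p1=3, p2=1, p3=2, p4=2, p5=2) → (p0=7, p1=1, p2=0, p3=2, p4=2, p5=3)
step 3: fire α:  (p0=7, p1=1, p2=0, p3=2, p4=2, p5=3) → (p0=8, p1=3, p2=0, p3=1, p4=4, p5=3)
step 4: fire γ:  (p0=8, p1=3, p2=0, p3=1, p4=4, p5=3) → (p0=10, p1=6, p2=0, p3=1, p4=1, p5=3)
step 5: fire α:  (p0=10, p1=6, p2=0, p3=1, p4=1, p5=3) → (p0=11, p1=8, p2=0, p3=0, p4=3, p5=3)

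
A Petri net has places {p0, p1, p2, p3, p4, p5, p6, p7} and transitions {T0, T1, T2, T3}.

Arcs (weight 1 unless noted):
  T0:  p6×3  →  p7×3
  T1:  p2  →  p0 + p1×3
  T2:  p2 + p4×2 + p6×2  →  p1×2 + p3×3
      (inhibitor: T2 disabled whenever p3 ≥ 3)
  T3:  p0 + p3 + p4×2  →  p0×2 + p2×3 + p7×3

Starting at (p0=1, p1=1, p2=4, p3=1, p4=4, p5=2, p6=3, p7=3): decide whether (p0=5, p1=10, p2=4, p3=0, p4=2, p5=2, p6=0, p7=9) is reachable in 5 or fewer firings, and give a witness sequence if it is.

step 1: fire T0:  (p0=1, p1=1, p2=4, p3=1, p4=4, p5=2, p6=3, p7=3) → (p0=1, p1=1, p2=4, p3=1, p4=4, p5=2, p6=0, p7=6)
step 2: fire T1:  (p0=1, p1=1, p2=4, p3=1, p4=4, p5=2, p6=0, p7=6) → (p0=2, p1=4, p2=3, p3=1, p4=4, p5=2, p6=0, p7=6)
step 3: fire T1:  (p0=2, p1=4, p2=3, p3=1, p4=4, p5=2, p6=0, p7=6) → (p0=3, p1=7, p2=2, p3=1, p4=4, p5=2, p6=0, p7=6)
step 4: fire T1:  (p0=3, p1=7, p2=2, p3=1, p4=4, p5=2, p6=0, p7=6) → (p0=4, p1=10, p2=1, p3=1, p4=4, p5=2, p6=0, p7=6)
step 5: fire T3:  (p0=4, p1=10, p2=1, p3=1, p4=4, p5=2, p6=0, p7=6) → (p0=5, p1=10, p2=4, p3=0, p4=2, p5=2, p6=0, p7=9)

YES — reachable via ⟨T0, T1, T1, T1, T3⟩ (5 firings)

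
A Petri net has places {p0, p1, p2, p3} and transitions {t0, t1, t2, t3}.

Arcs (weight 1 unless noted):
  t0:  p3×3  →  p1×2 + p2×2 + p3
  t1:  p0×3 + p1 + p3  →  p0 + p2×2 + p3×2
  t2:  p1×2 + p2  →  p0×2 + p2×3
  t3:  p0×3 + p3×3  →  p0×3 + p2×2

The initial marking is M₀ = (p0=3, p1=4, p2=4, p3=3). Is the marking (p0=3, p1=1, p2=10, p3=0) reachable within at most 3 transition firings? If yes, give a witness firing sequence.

depth 0: 1 marking
depth 1: 5 markings reached so far
depth 2: 10 markings reached so far
depth 3: 15 markings reached so far
target is not among the 15 markings reachable within 3 steps

NO — not reachable within 3 firings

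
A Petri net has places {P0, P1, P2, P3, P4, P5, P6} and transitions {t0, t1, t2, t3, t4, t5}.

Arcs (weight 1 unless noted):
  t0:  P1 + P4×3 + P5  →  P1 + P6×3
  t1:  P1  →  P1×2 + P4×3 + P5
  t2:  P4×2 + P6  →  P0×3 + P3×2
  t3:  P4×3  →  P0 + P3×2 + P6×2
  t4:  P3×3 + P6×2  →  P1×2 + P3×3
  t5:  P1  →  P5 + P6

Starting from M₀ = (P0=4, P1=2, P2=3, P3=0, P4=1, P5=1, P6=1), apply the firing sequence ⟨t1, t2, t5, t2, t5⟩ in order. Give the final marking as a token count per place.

(P0=10, P1=1, P2=3, P3=4, P4=0, P5=4, P6=1)

step 1: fire t1:  (P0=4, P1=2, P2=3, P3=0, P4=1, P5=1, P6=1) → (P0=4, P1=3, P2=3, P3=0, P4=4, P5=2, P6=1)
step 2: fire t2:  (P0=4, P1=3, P2=3, P3=0, P4=4, P5=2, P6=1) → (P0=7, P1=3, P2=3, P3=2, P4=2, P5=2, P6=0)
step 3: fire t5:  (P0=7, P1=3, P2=3, P3=2, P4=2, P5=2, P6=0) → (P0=7, P1=2, P2=3, P3=2, P4=2, P5=3, P6=1)
step 4: fire t2:  (P0=7, P1=2, P2=3, P3=2, P4=2, P5=3, P6=1) → (P0=10, P1=2, P2=3, P3=4, P4=0, P5=3, P6=0)
step 5: fire t5:  (P0=10, P1=2, P2=3, P3=4, P4=0, P5=3, P6=0) → (P0=10, P1=1, P2=3, P3=4, P4=0, P5=4, P6=1)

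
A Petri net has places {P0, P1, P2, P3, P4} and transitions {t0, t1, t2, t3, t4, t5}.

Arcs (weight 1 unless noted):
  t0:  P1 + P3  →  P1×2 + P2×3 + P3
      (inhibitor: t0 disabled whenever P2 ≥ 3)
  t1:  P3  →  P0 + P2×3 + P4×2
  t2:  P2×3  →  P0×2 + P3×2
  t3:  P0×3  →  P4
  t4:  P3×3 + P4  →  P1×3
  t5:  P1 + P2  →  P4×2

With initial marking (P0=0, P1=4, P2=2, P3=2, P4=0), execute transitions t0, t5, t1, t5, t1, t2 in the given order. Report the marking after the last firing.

step 1: fire t0:  (P0=0, P1=4, P2=2, P3=2, P4=0) → (P0=0, P1=5, P2=5, P3=2, P4=0)
step 2: fire t5:  (P0=0, P1=5, P2=5, P3=2, P4=0) → (P0=0, P1=4, P2=4, P3=2, P4=2)
step 3: fire t1:  (P0=0, P1=4, P2=4, P3=2, P4=2) → (P0=1, P1=4, P2=7, P3=1, P4=4)
step 4: fire t5:  (P0=1, P1=4, P2=7, P3=1, P4=4) → (P0=1, P1=3, P2=6, P3=1, P4=6)
step 5: fire t1:  (P0=1, P1=3, P2=6, P3=1, P4=6) → (P0=2, P1=3, P2=9, P3=0, P4=8)
step 6: fire t2:  (P0=2, P1=3, P2=9, P3=0, P4=8) → (P0=4, P1=3, P2=6, P3=2, P4=8)

(P0=4, P1=3, P2=6, P3=2, P4=8)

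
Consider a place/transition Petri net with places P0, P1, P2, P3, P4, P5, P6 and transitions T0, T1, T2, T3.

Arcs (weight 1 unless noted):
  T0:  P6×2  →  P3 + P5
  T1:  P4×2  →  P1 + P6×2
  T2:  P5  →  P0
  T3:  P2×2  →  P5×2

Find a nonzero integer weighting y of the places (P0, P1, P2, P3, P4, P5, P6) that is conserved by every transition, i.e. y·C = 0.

Incidence matrix C (rows=places, cols=transitions):
       T0   T1   T2   T3
   P0   0    0    1    0
   P1   0    1    0    0
   P2   0    0    0   -2
   P3   1    0    0    0
   P4   0   -2    0    0
   P5   1    0   -1    2
   P6  -2    2    0    0

Candidate y = [0, 2, 0, 0, 1, 0, 0]; check y·C column-wise:
  col T0: 2·0 + 0·1 + 1·0 + 0·1 + 0·-2 = 0
  col T1: 2·1 + 1·-2 + 0·2 = 0
  col T2: 0·1 + 2·0 + 1·0 + 0·-1 = 0
  col T3: 2·0 + 0·-2 + 1·0 + 0·2 = 0

y = (P0:0, P1:2, P2:0, P3:0, P4:1, P5:0, P6:0)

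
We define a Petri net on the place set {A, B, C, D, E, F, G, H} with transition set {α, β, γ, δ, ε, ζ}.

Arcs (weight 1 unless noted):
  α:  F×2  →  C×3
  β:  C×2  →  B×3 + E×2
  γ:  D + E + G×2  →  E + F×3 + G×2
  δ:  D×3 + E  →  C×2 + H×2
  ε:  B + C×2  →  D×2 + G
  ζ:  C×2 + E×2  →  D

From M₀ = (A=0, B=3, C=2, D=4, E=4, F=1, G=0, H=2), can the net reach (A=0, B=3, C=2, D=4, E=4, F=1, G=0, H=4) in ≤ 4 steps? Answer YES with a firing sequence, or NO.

NO — not reachable within 4 firings

depth 0: 1 marking
depth 1: 5 markings reached so far
depth 2: 8 markings reached so far
depth 3: 14 markings reached so far
depth 4: 18 markings reached so far
target is not among the 18 markings reachable within 4 steps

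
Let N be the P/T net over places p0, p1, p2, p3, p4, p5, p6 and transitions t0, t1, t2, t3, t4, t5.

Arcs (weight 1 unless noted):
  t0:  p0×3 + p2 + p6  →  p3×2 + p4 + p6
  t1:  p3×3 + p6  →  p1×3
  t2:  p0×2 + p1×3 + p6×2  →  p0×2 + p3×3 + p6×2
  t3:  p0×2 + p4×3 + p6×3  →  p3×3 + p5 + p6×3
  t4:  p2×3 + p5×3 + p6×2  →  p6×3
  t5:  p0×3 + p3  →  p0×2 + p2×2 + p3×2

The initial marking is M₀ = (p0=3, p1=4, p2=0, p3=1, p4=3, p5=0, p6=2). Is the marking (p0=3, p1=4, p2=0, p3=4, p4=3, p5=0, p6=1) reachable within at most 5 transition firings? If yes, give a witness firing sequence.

depth 0: 1 marking
depth 1: 3 markings reached so far
depth 2: 5 markings reached so far
depth 3: 6 markings reached so far
depth 4: 6 markings reached so far
(frontier empty at depth 4; search complete)
target is not among the 6 markings reachable within 5 steps

NO — not reachable within 5 firings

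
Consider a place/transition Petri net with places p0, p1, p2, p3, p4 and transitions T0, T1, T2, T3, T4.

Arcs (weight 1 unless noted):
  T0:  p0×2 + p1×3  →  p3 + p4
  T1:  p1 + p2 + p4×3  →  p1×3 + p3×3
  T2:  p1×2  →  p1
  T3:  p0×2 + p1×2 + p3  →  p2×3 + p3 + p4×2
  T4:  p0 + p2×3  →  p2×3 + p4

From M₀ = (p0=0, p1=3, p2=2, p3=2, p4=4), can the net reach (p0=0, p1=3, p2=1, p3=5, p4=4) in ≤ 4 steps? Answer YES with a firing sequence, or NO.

NO — not reachable within 4 firings

depth 0: 1 marking
depth 1: 3 markings reached so far
depth 2: 5 markings reached so far
depth 3: 6 markings reached so far
depth 4: 7 markings reached so far
target is not among the 7 markings reachable within 4 steps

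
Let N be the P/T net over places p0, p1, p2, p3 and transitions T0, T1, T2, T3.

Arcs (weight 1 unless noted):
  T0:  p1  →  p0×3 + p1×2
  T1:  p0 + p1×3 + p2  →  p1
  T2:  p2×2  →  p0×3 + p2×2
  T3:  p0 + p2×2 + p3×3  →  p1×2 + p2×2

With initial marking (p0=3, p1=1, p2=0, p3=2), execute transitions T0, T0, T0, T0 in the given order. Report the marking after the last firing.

step 1: fire T0:  (p0=3, p1=1, p2=0, p3=2) → (p0=6, p1=2, p2=0, p3=2)
step 2: fire T0:  (p0=6, p1=2, p2=0, p3=2) → (p0=9, p1=3, p2=0, p3=2)
step 3: fire T0:  (p0=9, p1=3, p2=0, p3=2) → (p0=12, p1=4, p2=0, p3=2)
step 4: fire T0:  (p0=12, p1=4, p2=0, p3=2) → (p0=15, p1=5, p2=0, p3=2)

(p0=15, p1=5, p2=0, p3=2)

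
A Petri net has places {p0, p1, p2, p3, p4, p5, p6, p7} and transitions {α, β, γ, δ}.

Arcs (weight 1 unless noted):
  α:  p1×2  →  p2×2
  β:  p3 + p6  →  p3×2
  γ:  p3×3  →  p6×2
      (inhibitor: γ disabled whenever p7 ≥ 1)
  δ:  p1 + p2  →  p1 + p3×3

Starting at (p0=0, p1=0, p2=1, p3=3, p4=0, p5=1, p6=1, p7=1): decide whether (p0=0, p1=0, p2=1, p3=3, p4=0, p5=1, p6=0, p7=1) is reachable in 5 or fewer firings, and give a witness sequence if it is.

depth 0: 1 marking
depth 1: 2 markings reached so far
depth 2: 2 markings reached so far
(frontier empty at depth 2; search complete)
target is not among the 2 markings reachable within 5 steps

NO — not reachable within 5 firings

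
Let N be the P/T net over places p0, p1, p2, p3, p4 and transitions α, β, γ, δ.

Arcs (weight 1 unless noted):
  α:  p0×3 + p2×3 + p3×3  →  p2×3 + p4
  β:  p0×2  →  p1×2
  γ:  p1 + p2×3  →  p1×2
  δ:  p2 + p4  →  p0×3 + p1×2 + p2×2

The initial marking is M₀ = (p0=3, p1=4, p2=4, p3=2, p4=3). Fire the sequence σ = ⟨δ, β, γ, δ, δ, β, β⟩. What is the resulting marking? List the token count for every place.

(p0=6, p1=17, p2=4, p3=2, p4=0)

step 1: fire δ:  (p0=3, p1=4, p2=4, p3=2, p4=3) → (p0=6, p1=6, p2=5, p3=2, p4=2)
step 2: fire β:  (p0=6, p1=6, p2=5, p3=2, p4=2) → (p0=4, p1=8, p2=5, p3=2, p4=2)
step 3: fire γ:  (p0=4, p1=8, p2=5, p3=2, p4=2) → (p0=4, p1=9, p2=2, p3=2, p4=2)
step 4: fire δ:  (p0=4, p1=9, p2=2, p3=2, p4=2) → (p0=7, p1=11, p2=3, p3=2, p4=1)
step 5: fire δ:  (p0=7, p1=11, p2=3, p3=2, p4=1) → (p0=10, p1=13, p2=4, p3=2, p4=0)
step 6: fire β:  (p0=10, p1=13, p2=4, p3=2, p4=0) → (p0=8, p1=15, p2=4, p3=2, p4=0)
step 7: fire β:  (p0=8, p1=15, p2=4, p3=2, p4=0) → (p0=6, p1=17, p2=4, p3=2, p4=0)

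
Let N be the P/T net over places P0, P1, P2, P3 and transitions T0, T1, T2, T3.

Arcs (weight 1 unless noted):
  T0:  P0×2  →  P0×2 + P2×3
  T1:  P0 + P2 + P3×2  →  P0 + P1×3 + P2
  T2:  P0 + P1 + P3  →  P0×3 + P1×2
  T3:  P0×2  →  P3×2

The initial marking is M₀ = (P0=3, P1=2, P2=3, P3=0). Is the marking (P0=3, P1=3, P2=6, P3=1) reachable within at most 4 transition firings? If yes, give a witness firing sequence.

YES — reachable via ⟨T0, T3, T2⟩ (3 firings)

step 1: fire T0:  (P0=3, P1=2, P2=3, P3=0) → (P0=3, P1=2, P2=6, P3=0)
step 2: fire T3:  (P0=3, P1=2, P2=6, P3=0) → (P0=1, P1=2, P2=6, P3=2)
step 3: fire T2:  (P0=1, P1=2, P2=6, P3=2) → (P0=3, P1=3, P2=6, P3=1)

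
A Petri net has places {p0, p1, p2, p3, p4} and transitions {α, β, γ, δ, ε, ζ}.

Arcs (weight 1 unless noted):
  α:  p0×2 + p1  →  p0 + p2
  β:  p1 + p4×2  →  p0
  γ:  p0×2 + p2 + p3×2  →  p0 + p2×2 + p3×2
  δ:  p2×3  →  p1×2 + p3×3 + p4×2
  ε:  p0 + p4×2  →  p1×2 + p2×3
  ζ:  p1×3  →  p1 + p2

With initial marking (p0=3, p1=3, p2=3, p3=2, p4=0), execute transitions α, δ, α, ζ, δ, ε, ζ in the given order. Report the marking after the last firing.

step 1: fire α:  (p0=3, p1=3, p2=3, p3=2, p4=0) → (p0=2, p1=2, p2=4, p3=2, p4=0)
step 2: fire δ:  (p0=2, p1=2, p2=4, p3=2, p4=0) → (p0=2, p1=4, p2=1, p3=5, p4=2)
step 3: fire α:  (p0=2, p1=4, p2=1, p3=5, p4=2) → (p0=1, p1=3, p2=2, p3=5, p4=2)
step 4: fire ζ:  (p0=1, p1=3, p2=2, p3=5, p4=2) → (p0=1, p1=1, p2=3, p3=5, p4=2)
step 5: fire δ:  (p0=1, p1=1, p2=3, p3=5, p4=2) → (p0=1, p1=3, p2=0, p3=8, p4=4)
step 6: fire ε:  (p0=1, p1=3, p2=0, p3=8, p4=4) → (p0=0, p1=5, p2=3, p3=8, p4=2)
step 7: fire ζ:  (p0=0, p1=5, p2=3, p3=8, p4=2) → (p0=0, p1=3, p2=4, p3=8, p4=2)

(p0=0, p1=3, p2=4, p3=8, p4=2)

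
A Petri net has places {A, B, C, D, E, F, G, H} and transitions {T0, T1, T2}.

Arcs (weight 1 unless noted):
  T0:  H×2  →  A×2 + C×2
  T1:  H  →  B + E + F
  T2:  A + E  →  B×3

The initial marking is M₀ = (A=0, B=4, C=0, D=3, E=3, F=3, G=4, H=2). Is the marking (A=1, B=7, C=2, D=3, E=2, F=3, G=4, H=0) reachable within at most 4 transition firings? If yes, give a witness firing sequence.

YES — reachable via ⟨T0, T2⟩ (2 firings)

step 1: fire T0:  (A=0, B=4, C=0, D=3, E=3, F=3, G=4, H=2) → (A=2, B=4, C=2, D=3, E=3, F=3, G=4, H=0)
step 2: fire T2:  (A=2, B=4, C=2, D=3, E=3, F=3, G=4, H=0) → (A=1, B=7, C=2, D=3, E=2, F=3, G=4, H=0)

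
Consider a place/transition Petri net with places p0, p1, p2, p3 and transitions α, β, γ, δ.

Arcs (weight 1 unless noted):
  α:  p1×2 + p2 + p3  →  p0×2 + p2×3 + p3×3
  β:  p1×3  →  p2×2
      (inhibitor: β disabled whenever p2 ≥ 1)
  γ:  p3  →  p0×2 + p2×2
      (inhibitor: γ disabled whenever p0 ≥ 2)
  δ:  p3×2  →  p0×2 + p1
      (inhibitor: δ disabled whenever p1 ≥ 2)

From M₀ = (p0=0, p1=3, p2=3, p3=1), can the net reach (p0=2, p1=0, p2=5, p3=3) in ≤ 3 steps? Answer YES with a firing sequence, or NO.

NO — not reachable within 3 firings

depth 0: 1 marking
depth 1: 3 markings reached so far
depth 2: 4 markings reached so far
depth 3: 5 markings reached so far
target is not among the 5 markings reachable within 3 steps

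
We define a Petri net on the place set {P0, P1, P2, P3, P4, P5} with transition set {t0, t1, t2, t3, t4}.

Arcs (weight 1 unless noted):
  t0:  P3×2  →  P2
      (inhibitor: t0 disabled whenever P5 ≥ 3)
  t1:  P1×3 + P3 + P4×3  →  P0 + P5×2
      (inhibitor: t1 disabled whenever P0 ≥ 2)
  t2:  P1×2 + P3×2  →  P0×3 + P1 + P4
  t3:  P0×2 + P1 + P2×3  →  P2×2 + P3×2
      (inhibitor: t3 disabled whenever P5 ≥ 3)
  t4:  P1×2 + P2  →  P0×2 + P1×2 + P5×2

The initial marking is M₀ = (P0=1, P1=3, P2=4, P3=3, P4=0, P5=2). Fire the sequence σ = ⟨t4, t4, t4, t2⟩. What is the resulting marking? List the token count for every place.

(P0=10, P1=2, P2=1, P3=1, P4=1, P5=8)

step 1: fire t4:  (P0=1, P1=3, P2=4, P3=3, P4=0, P5=2) → (P0=3, P1=3, P2=3, P3=3, P4=0, P5=4)
step 2: fire t4:  (P0=3, P1=3, P2=3, P3=3, P4=0, P5=4) → (P0=5, P1=3, P2=2, P3=3, P4=0, P5=6)
step 3: fire t4:  (P0=5, P1=3, P2=2, P3=3, P4=0, P5=6) → (P0=7, P1=3, P2=1, P3=3, P4=0, P5=8)
step 4: fire t2:  (P0=7, P1=3, P2=1, P3=3, P4=0, P5=8) → (P0=10, P1=2, P2=1, P3=1, P4=1, P5=8)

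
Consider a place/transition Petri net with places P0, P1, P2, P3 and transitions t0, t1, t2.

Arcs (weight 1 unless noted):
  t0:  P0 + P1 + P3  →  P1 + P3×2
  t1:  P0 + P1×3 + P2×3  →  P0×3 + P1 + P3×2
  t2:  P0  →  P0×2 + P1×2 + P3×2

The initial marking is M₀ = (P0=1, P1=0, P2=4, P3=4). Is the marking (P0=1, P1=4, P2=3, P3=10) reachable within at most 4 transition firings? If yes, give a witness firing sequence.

NO — not reachable within 4 firings

depth 0: 1 marking
depth 1: 2 markings reached so far
depth 2: 4 markings reached so far
depth 3: 8 markings reached so far
depth 4: 13 markings reached so far
target is not among the 13 markings reachable within 4 steps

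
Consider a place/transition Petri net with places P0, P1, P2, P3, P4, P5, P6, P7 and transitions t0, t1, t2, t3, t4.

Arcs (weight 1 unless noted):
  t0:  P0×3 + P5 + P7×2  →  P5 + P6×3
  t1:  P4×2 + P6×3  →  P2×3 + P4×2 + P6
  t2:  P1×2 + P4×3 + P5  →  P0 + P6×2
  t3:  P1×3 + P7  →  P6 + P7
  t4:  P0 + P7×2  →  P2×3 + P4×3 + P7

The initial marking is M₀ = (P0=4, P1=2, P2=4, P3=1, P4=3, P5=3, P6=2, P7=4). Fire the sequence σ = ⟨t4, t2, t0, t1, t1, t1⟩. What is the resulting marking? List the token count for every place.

(P0=1, P1=0, P2=16, P3=1, P4=3, P5=2, P6=1, P7=1)

step 1: fire t4:  (P0=4, P1=2, P2=4, P3=1, P4=3, P5=3, P6=2, P7=4) → (P0=3, P1=2, P2=7, P3=1, P4=6, P5=3, P6=2, P7=3)
step 2: fire t2:  (P0=3, P1=2, P2=7, P3=1, P4=6, P5=3, P6=2, P7=3) → (P0=4, P1=0, P2=7, P3=1, P4=3, P5=2, P6=4, P7=3)
step 3: fire t0:  (P0=4, P1=0, P2=7, P3=1, P4=3, P5=2, P6=4, P7=3) → (P0=1, P1=0, P2=7, P3=1, P4=3, P5=2, P6=7, P7=1)
step 4: fire t1:  (P0=1, P1=0, P2=7, P3=1, P4=3, P5=2, P6=7, P7=1) → (P0=1, P1=0, P2=10, P3=1, P4=3, P5=2, P6=5, P7=1)
step 5: fire t1:  (P0=1, P1=0, P2=10, P3=1, P4=3, P5=2, P6=5, P7=1) → (P0=1, P1=0, P2=13, P3=1, P4=3, P5=2, P6=3, P7=1)
step 6: fire t1:  (P0=1, P1=0, P2=13, P3=1, P4=3, P5=2, P6=3, P7=1) → (P0=1, P1=0, P2=16, P3=1, P4=3, P5=2, P6=1, P7=1)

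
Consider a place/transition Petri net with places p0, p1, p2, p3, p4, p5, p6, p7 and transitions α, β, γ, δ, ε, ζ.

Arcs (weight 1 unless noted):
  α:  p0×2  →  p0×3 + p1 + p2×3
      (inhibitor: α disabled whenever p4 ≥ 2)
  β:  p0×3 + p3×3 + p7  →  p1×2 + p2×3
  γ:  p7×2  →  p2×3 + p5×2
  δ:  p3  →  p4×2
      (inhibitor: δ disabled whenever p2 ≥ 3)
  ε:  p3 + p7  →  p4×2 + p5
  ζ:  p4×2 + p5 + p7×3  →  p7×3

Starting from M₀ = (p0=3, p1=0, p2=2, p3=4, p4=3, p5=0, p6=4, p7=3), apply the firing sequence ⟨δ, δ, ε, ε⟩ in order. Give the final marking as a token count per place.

(p0=3, p1=0, p2=2, p3=0, p4=11, p5=2, p6=4, p7=1)

step 1: fire δ:  (p0=3, p1=0, p2=2, p3=4, p4=3, p5=0, p6=4, p7=3) → (p0=3, p1=0, p2=2, p3=3, p4=5, p5=0, p6=4, p7=3)
step 2: fire δ:  (p0=3, p1=0, p2=2, p3=3, p4=5, p5=0, p6=4, p7=3) → (p0=3, p1=0, p2=2, p3=2, p4=7, p5=0, p6=4, p7=3)
step 3: fire ε:  (p0=3, p1=0, p2=2, p3=2, p4=7, p5=0, p6=4, p7=3) → (p0=3, p1=0, p2=2, p3=1, p4=9, p5=1, p6=4, p7=2)
step 4: fire ε:  (p0=3, p1=0, p2=2, p3=1, p4=9, p5=1, p6=4, p7=2) → (p0=3, p1=0, p2=2, p3=0, p4=11, p5=2, p6=4, p7=1)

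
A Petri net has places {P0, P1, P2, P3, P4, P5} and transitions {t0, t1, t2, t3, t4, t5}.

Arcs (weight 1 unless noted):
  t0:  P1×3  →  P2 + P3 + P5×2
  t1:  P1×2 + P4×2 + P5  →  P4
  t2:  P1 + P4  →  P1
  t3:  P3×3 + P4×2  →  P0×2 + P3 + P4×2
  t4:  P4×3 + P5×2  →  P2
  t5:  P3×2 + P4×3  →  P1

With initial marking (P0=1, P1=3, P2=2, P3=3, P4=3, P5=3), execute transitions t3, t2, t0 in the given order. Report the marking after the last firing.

step 1: fire t3:  (P0=1, P1=3, P2=2, P3=3, P4=3, P5=3) → (P0=3, P1=3, P2=2, P3=1, P4=3, P5=3)
step 2: fire t2:  (P0=3, P1=3, P2=2, P3=1, P4=3, P5=3) → (P0=3, P1=3, P2=2, P3=1, P4=2, P5=3)
step 3: fire t0:  (P0=3, P1=3, P2=2, P3=1, P4=2, P5=3) → (P0=3, P1=0, P2=3, P3=2, P4=2, P5=5)

(P0=3, P1=0, P2=3, P3=2, P4=2, P5=5)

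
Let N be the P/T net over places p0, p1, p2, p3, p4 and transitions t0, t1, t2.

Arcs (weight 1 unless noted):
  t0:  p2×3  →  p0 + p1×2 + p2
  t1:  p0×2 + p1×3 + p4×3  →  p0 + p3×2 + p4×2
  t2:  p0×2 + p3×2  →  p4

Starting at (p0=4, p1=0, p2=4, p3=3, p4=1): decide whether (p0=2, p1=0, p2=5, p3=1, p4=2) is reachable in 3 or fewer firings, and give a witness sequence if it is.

NO — not reachable within 3 firings

depth 0: 1 marking
depth 1: 3 markings reached so far
depth 2: 4 markings reached so far
depth 3: 4 markings reached so far
(frontier empty at depth 3; search complete)
target is not among the 4 markings reachable within 3 steps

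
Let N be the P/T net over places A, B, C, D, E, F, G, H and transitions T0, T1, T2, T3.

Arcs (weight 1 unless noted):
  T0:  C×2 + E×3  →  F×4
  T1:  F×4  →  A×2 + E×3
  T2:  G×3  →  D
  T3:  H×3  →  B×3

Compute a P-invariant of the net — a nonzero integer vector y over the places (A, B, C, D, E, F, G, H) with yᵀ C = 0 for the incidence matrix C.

y = (A:3, B:0, C:3, D:0, E:-2, F:0, G:0, H:0)

Incidence matrix C (rows=places, cols=transitions):
       T0   T1   T2   T3
    A   0    2    0    0
    B   0    0    0    3
    C  -2    0    0    0
    D   0    0    1    0
    E  -3    3    0    0
    F   4   -4    0    0
    G   0    0   -3    0
    H   0    0    0   -3

Candidate y = [3, 0, 3, 0, -2, 0, 0, 0]; check y·C column-wise:
  col T0: 3·0 + 3·-2 + -2·-3 + 0·4 = 0
  col T1: 3·2 + 3·0 + -2·3 + 0·-4 = 0
  col T2: 3·0 + 3·0 + 0·1 + -2·0 + 0·-3 = 0
  col T3: 3·0 + 0·3 + 3·0 + -2·0 + 0·-3 = 0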